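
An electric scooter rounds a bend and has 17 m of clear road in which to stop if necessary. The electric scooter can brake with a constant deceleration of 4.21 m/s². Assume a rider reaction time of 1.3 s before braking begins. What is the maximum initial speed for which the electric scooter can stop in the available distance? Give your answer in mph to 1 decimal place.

Maximum speed ≈ 17.2 mph

Stopping distance: v·t_r + v²/(2a) = 17 with t_r = 1.3 s and a = 4.210 m/s².
So v² + 10.946 v − 143.14 = 0.
Positive root: v = −a·t_r + √((a·t_r)² + 2a·d) = −5.473 + √(29.954 + 143.14) = 7.6835 m/s.
7.6835 m/s ÷ 0.44704 = 17.188 mph.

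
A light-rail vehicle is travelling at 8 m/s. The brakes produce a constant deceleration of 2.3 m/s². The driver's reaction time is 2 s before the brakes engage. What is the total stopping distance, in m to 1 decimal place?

Reaction distance = v·t_r = 8.0000 × 2 = 16.000 m.
Braking distance = v²/(2a) = 8.0000² / (2 × 2.300) = 64.000 / 4.600 = 13.913 m.
Total = 16.000 + 13.913 = 29.913 m.

Total stopping distance ≈ 29.9 m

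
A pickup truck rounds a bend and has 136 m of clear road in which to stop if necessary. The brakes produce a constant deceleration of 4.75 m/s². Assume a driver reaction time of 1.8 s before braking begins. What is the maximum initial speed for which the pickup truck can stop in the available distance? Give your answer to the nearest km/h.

Stopping distance: v·t_r + v²/(2a) = 136 with t_r = 1.8 s and a = 4.750 m/s².
So v² + 17.100 v − 1292.00 = 0.
Positive root: v = −a·t_r + √((a·t_r)² + 2a·d) = −8.550 + √(73.103 + 1292.00) = 28.3973 m/s.
28.3973 m/s × 3.6 = 102.230 km/h.

Maximum speed ≈ 102 km/h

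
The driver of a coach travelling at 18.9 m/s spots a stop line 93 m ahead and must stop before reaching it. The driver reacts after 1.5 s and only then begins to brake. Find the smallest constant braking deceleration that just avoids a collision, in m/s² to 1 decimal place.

Distance covered during reaction = 18.9000 × 1.5 = 28.350 m.
Distance available for braking: 93 − 28.350 = 64.650 m.
v² = 2a·d ⇒ a = v²/(2d) = 18.9000² / (2 × 64.650) = 357.210 / 129.300 = 2.7626 m/s².

Required deceleration ≈ 2.8 m/s²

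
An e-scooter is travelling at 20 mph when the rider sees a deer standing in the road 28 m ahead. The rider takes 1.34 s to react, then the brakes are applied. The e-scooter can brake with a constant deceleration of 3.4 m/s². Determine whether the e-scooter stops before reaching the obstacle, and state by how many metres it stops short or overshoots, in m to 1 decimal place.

Yes — it stops 4.3 m short of the obstacle

20 mph × 0.44704 = 8.9408 m/s.
Reaction distance = 8.9408 × 1.34 = 11.981 m.
Braking distance = v²/(2a) = 79.938 / 6.800 = 11.756 m.
Total stopping distance = 11.981 + 11.756 = 23.737 m, vs 28 m available — it stops with 28 − 23.737 = 4.263 m to spare.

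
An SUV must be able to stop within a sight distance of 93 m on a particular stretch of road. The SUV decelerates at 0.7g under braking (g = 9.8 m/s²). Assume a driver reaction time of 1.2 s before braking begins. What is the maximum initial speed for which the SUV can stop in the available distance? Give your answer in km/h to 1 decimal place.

Maximum speed ≈ 102.3 km/h

a = 0.7 × 9.8 = 6.860 m/s².
Stopping distance: v·t_r + v²/(2a) = 93 with t_r = 1.2 s and a = 6.860 m/s².
So v² + 16.464 v − 1275.96 = 0.
Positive root: v = −a·t_r + √((a·t_r)² + 2a·d) = −8.232 + √(67.766 + 1275.96) = 28.4249 m/s.
28.4249 m/s × 3.6 = 102.330 km/h.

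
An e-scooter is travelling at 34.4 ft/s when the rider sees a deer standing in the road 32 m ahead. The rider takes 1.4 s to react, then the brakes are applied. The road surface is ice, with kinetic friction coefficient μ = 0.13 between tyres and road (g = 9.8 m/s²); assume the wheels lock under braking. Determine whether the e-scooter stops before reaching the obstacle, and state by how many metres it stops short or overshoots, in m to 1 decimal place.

No — it overshoots by 25.8 m

34.4 ft/s × 0.3048 = 10.4851 m/s.
a = μg = 0.13 × 9.8 = 1.274 m/s².
Reaction distance = 10.4851 × 1.4 = 14.679 m.
Braking distance = v²/(2a) = 109.937 / 2.548 = 43.146 m.
Total stopping distance = 14.679 + 43.146 = 57.825 m, vs 32 m available — it cannot stop in time and overshoots by 57.825 − 32 = 25.825 m.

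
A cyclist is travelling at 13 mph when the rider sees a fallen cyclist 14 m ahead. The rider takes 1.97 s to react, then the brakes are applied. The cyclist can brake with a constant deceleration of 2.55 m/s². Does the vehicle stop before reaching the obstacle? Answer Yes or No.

No

13 mph × 0.44704 = 5.8115 m/s.
Reaction distance = 5.8115 × 1.97 = 11.449 m.
Braking distance = v²/(2a) = 33.774 / 5.100 = 6.622 m.
Total stopping distance = 11.449 + 6.622 = 18.071 m, vs 14 m available — it cannot stop in time and overshoots by 18.071 − 14 = 4.071 m.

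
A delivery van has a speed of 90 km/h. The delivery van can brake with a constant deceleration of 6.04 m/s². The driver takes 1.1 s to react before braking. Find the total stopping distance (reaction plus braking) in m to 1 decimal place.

Total stopping distance ≈ 79.2 m

90 km/h ÷ 3.6 = 25.0000 m/s.
Reaction distance = v·t_r = 25.0000 × 1.1 = 27.500 m.
Braking distance = v²/(2a) = 25.0000² / (2 × 6.040) = 625.000 / 12.080 = 51.738 m.
Total = 27.500 + 51.738 = 79.238 m.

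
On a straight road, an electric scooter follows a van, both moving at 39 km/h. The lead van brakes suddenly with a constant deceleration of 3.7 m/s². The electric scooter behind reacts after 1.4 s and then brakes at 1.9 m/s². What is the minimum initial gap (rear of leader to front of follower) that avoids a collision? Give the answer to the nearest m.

Minimum gap ≈ 30 m

39 km/h ÷ 3.6 = 10.8333 m/s.
Leader travels v²/(2a_L) = 117.360 / 7.400 = 15.859 m before stopping.
Follower covers v·t_r = 10.8333 × 1.4 = 15.167 m while reacting, then v²/(2a_F) = 117.360 / 3.800 = 30.884 m while braking, for a total of 15.167 + 30.884 = 46.051 m.
Since a_F ≤ a_L and the follower starts braking later, the follower is never slower than the leader, so the closest approach is when both have stopped.
Minimum gap = 46.051 − 15.859 = 30.192 m.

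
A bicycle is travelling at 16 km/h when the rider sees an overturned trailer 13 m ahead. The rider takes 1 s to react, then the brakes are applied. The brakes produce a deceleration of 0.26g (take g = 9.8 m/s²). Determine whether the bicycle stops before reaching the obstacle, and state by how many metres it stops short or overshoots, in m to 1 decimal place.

16 km/h ÷ 3.6 = 4.4444 m/s.
a = 0.26 × 9.8 = 2.548 m/s².
Reaction distance = 4.4444 × 1 = 4.444 m.
Braking distance = v²/(2a) = 19.753 / 5.096 = 3.876 m.
Total stopping distance = 4.444 + 3.876 = 8.320 m, vs 13 m available — it stops with 13 − 8.320 = 4.680 m to spare.

Yes — it stops 4.7 m short of the obstacle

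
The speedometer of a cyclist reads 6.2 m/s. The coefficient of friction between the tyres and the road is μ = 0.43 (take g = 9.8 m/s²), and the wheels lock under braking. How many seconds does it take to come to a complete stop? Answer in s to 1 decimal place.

Braking time ≈ 1.5 s

a = μg = 0.43 × 9.8 = 4.214 m/s².
Braking time = v/a = 6.2000 / 4.214 = 1.471 s.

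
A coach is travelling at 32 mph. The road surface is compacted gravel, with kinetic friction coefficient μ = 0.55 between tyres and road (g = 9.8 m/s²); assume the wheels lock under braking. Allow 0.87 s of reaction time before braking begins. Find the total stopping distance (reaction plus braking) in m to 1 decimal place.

32 mph × 0.44704 = 14.3053 m/s.
a = μg = 0.55 × 9.8 = 5.390 m/s².
Reaction distance = v·t_r = 14.3053 × 0.87 = 12.446 m.
Braking distance = v²/(2a) = 14.3053² / (2 × 5.390) = 204.642 / 10.780 = 18.983 m.
Total = 12.446 + 18.983 = 31.429 m.

Total stopping distance ≈ 31.4 m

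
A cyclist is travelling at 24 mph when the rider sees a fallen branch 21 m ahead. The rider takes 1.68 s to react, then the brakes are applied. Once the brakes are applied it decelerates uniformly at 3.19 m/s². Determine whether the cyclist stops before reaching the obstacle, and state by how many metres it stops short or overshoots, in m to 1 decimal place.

No — it overshoots by 15.1 m

24 mph × 0.44704 = 10.7290 m/s.
Reaction distance = 10.7290 × 1.68 = 18.025 m.
Braking distance = v²/(2a) = 115.111 / 6.380 = 18.042 m.
Total stopping distance = 18.025 + 18.042 = 36.067 m, vs 21 m available — it cannot stop in time and overshoots by 36.067 − 21 = 15.067 m.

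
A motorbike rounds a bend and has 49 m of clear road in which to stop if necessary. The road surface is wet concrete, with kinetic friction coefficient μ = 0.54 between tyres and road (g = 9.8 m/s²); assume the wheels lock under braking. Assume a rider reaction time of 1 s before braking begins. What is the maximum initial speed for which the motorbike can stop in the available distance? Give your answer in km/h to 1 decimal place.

a = μg = 0.54 × 9.8 = 5.292 m/s².
Stopping distance: v·t_r + v²/(2a) = 49 with t_r = 1 s and a = 5.292 m/s².
So v² + 10.584 v − 518.62 = 0.
Positive root: v = −a·t_r + √((a·t_r)² + 2a·d) = −5.292 + √(28.005 + 518.62) = 18.0880 m/s.
18.0880 m/s × 3.6 = 65.117 km/h.

Maximum speed ≈ 65.1 km/h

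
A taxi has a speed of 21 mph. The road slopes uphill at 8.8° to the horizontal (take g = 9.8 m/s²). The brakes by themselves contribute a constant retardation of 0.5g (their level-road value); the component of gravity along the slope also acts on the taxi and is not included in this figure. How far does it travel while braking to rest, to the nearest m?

21 mph × 0.44704 = 9.3878 m/s.
a = 0.5 × 9.8 = 4.900 m/s².
Gravity along the uphill slope adds to the braking deceleration: a_eff = 4.900 + 9.8·sin 8.8° = 4.900 + 1.499 = 6.399 m/s².
Braking distance = v²/(2a) = 9.3878² / (2 × 6.399) = 88.131 / 12.798 = 6.886 m.

Braking distance ≈ 7 m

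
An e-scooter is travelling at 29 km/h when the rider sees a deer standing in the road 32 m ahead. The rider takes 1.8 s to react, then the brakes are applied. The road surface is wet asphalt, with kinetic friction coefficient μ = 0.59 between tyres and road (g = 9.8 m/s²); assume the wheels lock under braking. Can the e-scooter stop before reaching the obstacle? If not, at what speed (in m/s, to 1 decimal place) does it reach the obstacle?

Yes — it stops about 11.9 m short of the obstacle, so it never reaches it

29 km/h ÷ 3.6 = 8.0556 m/s.
a = μg = 0.59 × 9.8 = 5.782 m/s².
Reaction distance = 8.0556 × 1.8 = 14.500 m.
Braking distance = v²/(2a) = 64.893 / 11.564 = 5.612 m.
Total stopping distance = 14.500 + 5.612 = 20.112 m, vs 32 m available — it stops with 32 − 20.112 = 11.888 m to spare.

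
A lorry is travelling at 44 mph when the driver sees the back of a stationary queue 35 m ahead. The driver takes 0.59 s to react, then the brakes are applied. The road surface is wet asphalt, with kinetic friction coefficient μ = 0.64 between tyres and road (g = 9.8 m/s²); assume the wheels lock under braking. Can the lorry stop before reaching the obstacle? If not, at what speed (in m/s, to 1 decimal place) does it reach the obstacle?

44 mph × 0.44704 = 19.6698 m/s.
a = μg = 0.64 × 9.8 = 6.272 m/s².
Reaction distance = 19.6698 × 0.59 = 11.605 m.
Braking distance needed to stop: v²/(2a) = 386.901 / 12.544 = 30.844 m, so total needed = 11.605 + 30.844 = 42.449 m > 35 m — it cannot stop.
Distance remaining when braking begins: 35 − 11.605 = 23.395 m.
v² = v₀² − 2a·d = 386.901 − 2 × 6.272 × 23.395 = 93.434 m²/s².
v = √93.434 = 9.666 m/s.

No — it strikes the obstacle at 9.7 m/s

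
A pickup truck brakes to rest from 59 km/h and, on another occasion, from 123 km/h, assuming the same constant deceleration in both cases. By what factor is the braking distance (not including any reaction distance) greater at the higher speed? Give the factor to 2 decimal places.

Factor ≈ 4.35

Braking distance d = v²/(2a), so with a fixed, d ∝ v².
Factor = (123/59)² = 2.0847² = 4.3460.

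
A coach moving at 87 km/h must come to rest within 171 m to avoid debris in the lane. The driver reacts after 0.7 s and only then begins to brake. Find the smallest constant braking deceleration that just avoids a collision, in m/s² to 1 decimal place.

87 km/h ÷ 3.6 = 24.1667 m/s.
Distance covered during reaction = 24.1667 × 0.7 = 16.917 m.
Distance available for braking: 171 − 16.917 = 154.083 m.
v² = 2a·d ⇒ a = v²/(2d) = 24.1667² / (2 × 154.083) = 584.029 / 308.166 = 1.8952 m/s².

Required deceleration ≈ 1.9 m/s²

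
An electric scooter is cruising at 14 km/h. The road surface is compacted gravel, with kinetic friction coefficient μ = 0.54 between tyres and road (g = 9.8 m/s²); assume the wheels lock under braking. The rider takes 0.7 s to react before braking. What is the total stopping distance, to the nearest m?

Total stopping distance ≈ 4 m

14 km/h ÷ 3.6 = 3.8889 m/s.
a = μg = 0.54 × 9.8 = 5.292 m/s².
Reaction distance = v·t_r = 3.8889 × 0.7 = 2.722 m.
Braking distance = v²/(2a) = 3.8889² / (2 × 5.292) = 15.124 / 10.584 = 1.429 m.
Total = 2.722 + 1.429 = 4.151 m.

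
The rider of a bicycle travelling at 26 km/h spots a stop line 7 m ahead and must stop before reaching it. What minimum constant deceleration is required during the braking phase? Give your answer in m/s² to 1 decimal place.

26 km/h ÷ 3.6 = 7.2222 m/s.
v² = 2a·d ⇒ a = v²/(2d) = 7.2222² / (2 × 7.000) = 52.160 / 14.000 = 3.7257 m/s².

Required deceleration ≈ 3.7 m/s²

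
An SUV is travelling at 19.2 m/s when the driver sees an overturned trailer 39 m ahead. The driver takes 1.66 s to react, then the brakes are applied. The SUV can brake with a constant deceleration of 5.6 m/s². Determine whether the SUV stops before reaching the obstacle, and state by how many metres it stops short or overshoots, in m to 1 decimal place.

Reaction distance = 19.2000 × 1.66 = 31.872 m.
Braking distance = v²/(2a) = 368.640 / 11.200 = 32.914 m.
Total stopping distance = 31.872 + 32.914 = 64.786 m, vs 39 m available — it cannot stop in time and overshoots by 64.786 − 39 = 25.786 m.

No — it overshoots by 25.8 m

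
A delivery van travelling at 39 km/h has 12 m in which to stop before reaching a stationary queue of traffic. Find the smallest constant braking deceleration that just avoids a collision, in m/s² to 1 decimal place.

Required deceleration ≈ 4.9 m/s²

39 km/h ÷ 3.6 = 10.8333 m/s.
v² = 2a·d ⇒ a = v²/(2d) = 10.8333² / (2 × 12.000) = 117.360 / 24.000 = 4.8900 m/s².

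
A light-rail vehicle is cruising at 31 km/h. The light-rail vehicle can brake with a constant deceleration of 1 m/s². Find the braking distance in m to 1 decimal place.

31 km/h ÷ 3.6 = 8.6111 m/s.
Braking distance = v²/(2a) = 8.6111² / (2 × 1.000) = 74.151 / 2.000 = 37.075 m.

Braking distance ≈ 37.1 m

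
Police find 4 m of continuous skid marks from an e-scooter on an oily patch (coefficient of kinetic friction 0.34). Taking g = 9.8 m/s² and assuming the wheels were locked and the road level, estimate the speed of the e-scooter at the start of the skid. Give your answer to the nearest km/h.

Deceleration a = μg = 0.34 × 9.8 = 3.332 m/s².
v = √(2a·d) = √(2 × 3.332 × 4) = √26.656 = 5.1629 m/s.
= 5.1629 × 3.6 = 18.586 km/h.

Initial speed ≈ 19 km/h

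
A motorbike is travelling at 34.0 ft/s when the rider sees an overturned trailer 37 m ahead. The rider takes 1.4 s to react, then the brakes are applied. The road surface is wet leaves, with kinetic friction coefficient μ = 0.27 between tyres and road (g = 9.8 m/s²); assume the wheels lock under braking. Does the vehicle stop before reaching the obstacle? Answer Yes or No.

34 ft/s × 0.3048 = 10.3632 m/s.
a = μg = 0.27 × 9.8 = 2.646 m/s².
Reaction distance = 10.3632 × 1.4 = 14.508 m.
Braking distance = v²/(2a) = 107.396 / 5.292 = 20.294 m.
Total stopping distance = 14.508 + 20.294 = 34.802 m, vs 37 m available — it stops with 37 − 34.802 = 2.198 m to spare.

Yes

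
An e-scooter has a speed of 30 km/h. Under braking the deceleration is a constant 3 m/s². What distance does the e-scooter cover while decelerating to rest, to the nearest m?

30 km/h ÷ 3.6 = 8.3333 m/s.
Braking distance = v²/(2a) = 8.3333² / (2 × 3.000) = 69.444 / 6.000 = 11.574 m.

Braking distance ≈ 12 m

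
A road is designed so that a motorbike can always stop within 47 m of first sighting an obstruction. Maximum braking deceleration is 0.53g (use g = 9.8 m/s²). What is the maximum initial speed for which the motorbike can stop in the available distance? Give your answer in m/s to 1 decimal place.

Maximum speed ≈ 22.1 m/s

a = 0.53 × 9.8 = 5.194 m/s².
v²/(2a) = d ⇒ v = √(2 × 5.194 × 47) = √488.24 = 22.0962 m/s.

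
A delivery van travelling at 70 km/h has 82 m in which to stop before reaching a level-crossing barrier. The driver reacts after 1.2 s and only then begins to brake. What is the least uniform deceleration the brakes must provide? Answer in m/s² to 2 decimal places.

Required deceleration ≈ 3.22 m/s²

70 km/h ÷ 3.6 = 19.4444 m/s.
Distance covered during reaction = 19.4444 × 1.2 = 23.333 m.
Distance available for braking: 82 − 23.333 = 58.667 m.
v² = 2a·d ⇒ a = v²/(2d) = 19.4444² / (2 × 58.667) = 378.085 / 117.334 = 3.2223 m/s².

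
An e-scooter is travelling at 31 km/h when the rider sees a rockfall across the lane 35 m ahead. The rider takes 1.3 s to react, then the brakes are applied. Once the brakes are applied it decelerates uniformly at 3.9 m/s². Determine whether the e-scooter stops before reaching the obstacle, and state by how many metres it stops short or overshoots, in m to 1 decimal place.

Yes — it stops 14.3 m short of the obstacle

31 km/h ÷ 3.6 = 8.6111 m/s.
Reaction distance = 8.6111 × 1.3 = 11.194 m.
Braking distance = v²/(2a) = 74.151 / 7.800 = 9.507 m.
Total stopping distance = 11.194 + 9.507 = 20.701 m, vs 35 m available — it stops with 35 − 20.701 = 14.299 m to spare.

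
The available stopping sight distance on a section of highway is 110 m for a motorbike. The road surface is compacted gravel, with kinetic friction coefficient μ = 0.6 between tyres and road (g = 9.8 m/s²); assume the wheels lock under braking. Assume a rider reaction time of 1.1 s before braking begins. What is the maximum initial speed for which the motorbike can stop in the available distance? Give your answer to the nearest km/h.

a = μg = 0.6 × 9.8 = 5.880 m/s².
Stopping distance: v·t_r + v²/(2a) = 110 with t_r = 1.1 s and a = 5.880 m/s².
So v² + 12.936 v − 1293.60 = 0.
Positive root: v = −a·t_r + √((a·t_r)² + 2a·d) = −6.468 + √(41.835 + 1293.60) = 30.0756 m/s.
30.0756 m/s × 3.6 = 108.272 km/h.

Maximum speed ≈ 108 km/h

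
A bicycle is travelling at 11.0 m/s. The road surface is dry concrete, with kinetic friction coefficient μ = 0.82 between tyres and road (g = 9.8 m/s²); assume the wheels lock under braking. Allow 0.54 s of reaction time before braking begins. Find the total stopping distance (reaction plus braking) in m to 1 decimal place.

Total stopping distance ≈ 13.5 m

a = μg = 0.82 × 9.8 = 8.036 m/s².
Reaction distance = v·t_r = 11.0000 × 0.54 = 5.940 m.
Braking distance = v²/(2a) = 11.0000² / (2 × 8.036) = 121.000 / 16.072 = 7.529 m.
Total = 5.940 + 7.529 = 13.469 m.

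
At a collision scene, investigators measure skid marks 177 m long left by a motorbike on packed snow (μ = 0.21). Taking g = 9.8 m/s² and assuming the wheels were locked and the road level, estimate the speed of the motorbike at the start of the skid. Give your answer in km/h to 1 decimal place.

Initial speed ≈ 97.2 km/h

Deceleration a = μg = 0.21 × 9.8 = 2.058 m/s².
v = √(2a·d) = √(2 × 2.058 × 177) = √728.532 = 26.9913 m/s.
= 26.9913 × 3.6 = 97.169 km/h.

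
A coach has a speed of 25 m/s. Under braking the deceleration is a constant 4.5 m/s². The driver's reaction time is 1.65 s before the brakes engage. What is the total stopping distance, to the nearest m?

Reaction distance = v·t_r = 25.0000 × 1.65 = 41.250 m.
Braking distance = v²/(2a) = 25.0000² / (2 × 4.500) = 625.000 / 9.000 = 69.444 m.
Total = 41.250 + 69.444 = 110.694 m.

Total stopping distance ≈ 111 m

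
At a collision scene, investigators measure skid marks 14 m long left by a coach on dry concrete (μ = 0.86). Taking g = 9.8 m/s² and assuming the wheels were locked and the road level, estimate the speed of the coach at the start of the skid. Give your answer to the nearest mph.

Initial speed ≈ 34 mph

Deceleration a = μg = 0.86 × 9.8 = 8.428 m/s².
v = √(2a·d) = √(2 × 8.428 × 14) = √235.984 = 15.3618 m/s.
= 15.3618 ÷ 0.44704 = 34.363 mph.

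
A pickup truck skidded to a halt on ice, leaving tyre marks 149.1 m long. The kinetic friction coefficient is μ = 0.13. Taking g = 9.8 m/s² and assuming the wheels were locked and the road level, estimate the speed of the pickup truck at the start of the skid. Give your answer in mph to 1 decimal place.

Deceleration a = μg = 0.13 × 9.8 = 1.274 m/s².
v = √(2a·d) = √(2 × 1.274 × 149.1) = √379.907 = 19.4912 m/s.
= 19.4912 ÷ 0.44704 = 43.601 mph.

Initial speed ≈ 43.6 mph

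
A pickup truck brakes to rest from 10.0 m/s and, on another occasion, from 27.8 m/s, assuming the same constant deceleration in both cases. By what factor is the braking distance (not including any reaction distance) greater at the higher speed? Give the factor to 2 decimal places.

Factor ≈ 7.73

Braking distance d = v²/(2a), so with a fixed, d ∝ v².
Factor = (27.8/10.0)² = 2.7800² = 7.7284.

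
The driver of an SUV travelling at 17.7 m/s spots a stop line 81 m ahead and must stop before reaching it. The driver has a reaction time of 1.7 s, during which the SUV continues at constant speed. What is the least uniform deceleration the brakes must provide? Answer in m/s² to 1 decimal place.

Required deceleration ≈ 3.1 m/s²

Distance covered during reaction = 17.7000 × 1.7 = 30.090 m.
Distance available for braking: 81 − 30.090 = 50.910 m.
v² = 2a·d ⇒ a = v²/(2d) = 17.7000² / (2 × 50.910) = 313.290 / 101.820 = 3.0769 m/s².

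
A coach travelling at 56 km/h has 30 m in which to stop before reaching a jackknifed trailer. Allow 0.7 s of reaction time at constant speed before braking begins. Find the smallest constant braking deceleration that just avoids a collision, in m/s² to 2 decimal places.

Required deceleration ≈ 6.33 m/s²

56 km/h ÷ 3.6 = 15.5556 m/s.
Distance covered during reaction = 15.5556 × 0.7 = 10.889 m.
Distance available for braking: 30 − 10.889 = 19.111 m.
v² = 2a·d ⇒ a = v²/(2d) = 15.5556² / (2 × 19.111) = 241.977 / 38.222 = 6.3308 m/s².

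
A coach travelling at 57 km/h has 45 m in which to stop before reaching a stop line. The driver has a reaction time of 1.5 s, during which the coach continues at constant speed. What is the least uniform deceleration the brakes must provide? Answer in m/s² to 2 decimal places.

Required deceleration ≈ 5.90 m/s²

57 km/h ÷ 3.6 = 15.8333 m/s.
Distance covered during reaction = 15.8333 × 1.5 = 23.750 m.
Distance available for braking: 45 − 23.750 = 21.250 m.
v² = 2a·d ⇒ a = v²/(2d) = 15.8333² / (2 × 21.250) = 250.693 / 42.500 = 5.8987 m/s².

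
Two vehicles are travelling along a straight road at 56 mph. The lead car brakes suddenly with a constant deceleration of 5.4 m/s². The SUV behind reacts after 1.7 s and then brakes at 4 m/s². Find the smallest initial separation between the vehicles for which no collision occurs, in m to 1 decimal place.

Minimum gap ≈ 62.9 m

56 mph × 0.44704 = 25.0342 m/s.
Leader travels v²/(2a_L) = 626.711 / 10.800 = 58.029 m before stopping.
Follower covers v·t_r = 25.0342 × 1.7 = 42.558 m while reacting, then v²/(2a_F) = 626.711 / 8.000 = 78.339 m while braking, for a total of 42.558 + 78.339 = 120.897 m.
Since a_F ≤ a_L and the follower starts braking later, the follower is never slower than the leader, so the closest approach is when both have stopped.
Minimum gap = 120.897 − 58.029 = 62.868 m.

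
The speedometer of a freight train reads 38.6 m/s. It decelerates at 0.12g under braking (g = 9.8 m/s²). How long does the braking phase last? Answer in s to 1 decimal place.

Braking time ≈ 32.8 s

a = 0.12 × 9.8 = 1.176 m/s².
Braking time = v/a = 38.6000 / 1.176 = 32.823 s.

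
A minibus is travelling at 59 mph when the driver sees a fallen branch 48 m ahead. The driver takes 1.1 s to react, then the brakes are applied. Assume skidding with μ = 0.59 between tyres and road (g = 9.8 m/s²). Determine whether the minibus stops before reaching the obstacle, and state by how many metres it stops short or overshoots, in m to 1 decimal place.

59 mph × 0.44704 = 26.3754 m/s.
a = μg = 0.59 × 9.8 = 5.782 m/s².
Reaction distance = 26.3754 × 1.1 = 29.013 m.
Braking distance = v²/(2a) = 695.662 / 11.564 = 60.158 m.
Total stopping distance = 29.013 + 60.158 = 89.171 m, vs 48 m available — it cannot stop in time and overshoots by 89.171 − 48 = 41.171 m.

No — it overshoots by 41.2 m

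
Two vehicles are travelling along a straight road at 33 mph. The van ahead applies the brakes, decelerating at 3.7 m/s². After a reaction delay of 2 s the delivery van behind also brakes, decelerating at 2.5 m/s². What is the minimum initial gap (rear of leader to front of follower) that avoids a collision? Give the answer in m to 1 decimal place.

33 mph × 0.44704 = 14.7523 m/s.
Leader travels v²/(2a_L) = 217.630 / 7.400 = 29.409 m before stopping.
Follower covers v·t_r = 14.7523 × 2 = 29.505 m while reacting, then v²/(2a_F) = 217.630 / 5.000 = 43.526 m while braking, for a total of 29.505 + 43.526 = 73.031 m.
Since a_F ≤ a_L and the follower starts braking later, the follower is never slower than the leader, so the closest approach is when both have stopped.
Minimum gap = 73.031 − 29.409 = 43.622 m.

Minimum gap ≈ 43.6 m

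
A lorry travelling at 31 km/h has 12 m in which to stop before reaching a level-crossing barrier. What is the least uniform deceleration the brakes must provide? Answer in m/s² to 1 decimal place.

Required deceleration ≈ 3.1 m/s²

31 km/h ÷ 3.6 = 8.6111 m/s.
v² = 2a·d ⇒ a = v²/(2d) = 8.6111² / (2 × 12.000) = 74.151 / 24.000 = 3.0896 m/s².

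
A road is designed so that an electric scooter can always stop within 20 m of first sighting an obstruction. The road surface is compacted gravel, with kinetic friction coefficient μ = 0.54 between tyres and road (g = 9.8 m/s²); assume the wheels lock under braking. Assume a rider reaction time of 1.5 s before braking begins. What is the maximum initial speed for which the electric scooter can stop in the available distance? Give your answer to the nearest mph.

Maximum speed ≈ 19 mph

a = μg = 0.54 × 9.8 = 5.292 m/s².
Stopping distance: v·t_r + v²/(2a) = 20 with t_r = 1.5 s and a = 5.292 m/s².
So v² + 15.876 v − 211.68 = 0.
Positive root: v = −a·t_r + √((a·t_r)² + 2a·d) = −7.938 + √(63.012 + 211.68) = 8.6358 m/s.
8.6358 m/s ÷ 0.44704 = 19.318 mph.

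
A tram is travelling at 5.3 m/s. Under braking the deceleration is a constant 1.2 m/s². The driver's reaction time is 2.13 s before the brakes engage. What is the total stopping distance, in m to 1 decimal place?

Total stopping distance ≈ 23.0 m

Reaction distance = v·t_r = 5.3000 × 2.13 = 11.289 m.
Braking distance = v²/(2a) = 5.3000² / (2 × 1.200) = 28.090 / 2.400 = 11.704 m.
Total = 11.289 + 11.704 = 22.993 m.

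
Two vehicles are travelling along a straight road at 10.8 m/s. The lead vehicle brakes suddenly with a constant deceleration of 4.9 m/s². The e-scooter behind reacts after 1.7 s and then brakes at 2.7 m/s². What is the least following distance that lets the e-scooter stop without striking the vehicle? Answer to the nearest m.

Leader travels v²/(2a_L) = 116.640 / 9.800 = 11.902 m before stopping.
Follower covers v·t_r = 10.8000 × 1.7 = 18.360 m while reacting, then v²/(2a_F) = 116.640 / 5.400 = 21.600 m while braking, for a total of 18.360 + 21.600 = 39.960 m.
Since a_F ≤ a_L and the follower starts braking later, the follower is never slower than the leader, so the closest approach is when both have stopped.
Minimum gap = 39.960 − 11.902 = 28.058 m.

Minimum gap ≈ 28 m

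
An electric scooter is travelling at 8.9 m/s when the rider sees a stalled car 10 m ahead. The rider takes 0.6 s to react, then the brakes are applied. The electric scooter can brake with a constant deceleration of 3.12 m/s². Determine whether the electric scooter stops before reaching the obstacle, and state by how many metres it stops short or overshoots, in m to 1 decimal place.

Reaction distance = 8.9000 × 0.6 = 5.340 m.
Braking distance = v²/(2a) = 79.210 / 6.240 = 12.694 m.
Total stopping distance = 5.340 + 12.694 = 18.034 m, vs 10 m available — it cannot stop in time and overshoots by 18.034 − 10 = 8.034 m.

No — it overshoots by 8.0 m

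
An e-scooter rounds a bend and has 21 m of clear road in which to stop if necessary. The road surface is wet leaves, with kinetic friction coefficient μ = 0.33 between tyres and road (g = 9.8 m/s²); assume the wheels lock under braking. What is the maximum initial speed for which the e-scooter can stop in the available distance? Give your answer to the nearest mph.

a = μg = 0.33 × 9.8 = 3.234 m/s².
v²/(2a) = d ⇒ v = √(2 × 3.234 × 21) = √135.83 = 11.6546 m/s.
11.6546 m/s ÷ 0.44704 = 26.071 mph.

Maximum speed ≈ 26 mph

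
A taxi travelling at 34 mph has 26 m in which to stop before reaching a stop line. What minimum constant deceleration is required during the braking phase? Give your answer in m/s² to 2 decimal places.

34 mph × 0.44704 = 15.1994 m/s.
v² = 2a·d ⇒ a = v²/(2d) = 15.1994² / (2 × 26.000) = 231.022 / 52.000 = 4.4427 m/s².

Required deceleration ≈ 4.44 m/s²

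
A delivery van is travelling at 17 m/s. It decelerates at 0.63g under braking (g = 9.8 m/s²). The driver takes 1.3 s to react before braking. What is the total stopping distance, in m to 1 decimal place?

Total stopping distance ≈ 45.5 m

a = 0.63 × 9.8 = 6.174 m/s².
Reaction distance = v·t_r = 17.0000 × 1.3 = 22.100 m.
Braking distance = v²/(2a) = 17.0000² / (2 × 6.174) = 289.000 / 12.348 = 23.405 m.
Total = 22.100 + 23.405 = 45.505 m.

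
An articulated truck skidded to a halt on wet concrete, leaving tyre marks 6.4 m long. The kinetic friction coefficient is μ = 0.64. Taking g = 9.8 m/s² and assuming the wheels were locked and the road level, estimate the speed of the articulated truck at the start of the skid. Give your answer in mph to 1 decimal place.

Deceleration a = μg = 0.64 × 9.8 = 6.272 m/s².
v = √(2a·d) = √(2 × 6.272 × 6.4) = √80.282 = 8.9600 m/s.
= 8.9600 ÷ 0.44704 = 20.043 mph.

Initial speed ≈ 20.0 mph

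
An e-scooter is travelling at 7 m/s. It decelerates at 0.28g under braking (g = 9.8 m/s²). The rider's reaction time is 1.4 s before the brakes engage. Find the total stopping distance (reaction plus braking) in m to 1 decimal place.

Total stopping distance ≈ 18.7 m

a = 0.28 × 9.8 = 2.744 m/s².
Reaction distance = v·t_r = 7.0000 × 1.4 = 9.800 m.
Braking distance = v²/(2a) = 7.0000² / (2 × 2.744) = 49.000 / 5.488 = 8.929 m.
Total = 9.800 + 8.929 = 18.729 m.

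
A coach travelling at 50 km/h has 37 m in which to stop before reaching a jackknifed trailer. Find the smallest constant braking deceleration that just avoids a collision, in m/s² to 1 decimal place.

50 km/h ÷ 3.6 = 13.8889 m/s.
v² = 2a·d ⇒ a = v²/(2d) = 13.8889² / (2 × 37.000) = 192.902 / 74.000 = 2.6068 m/s².

Required deceleration ≈ 2.6 m/s²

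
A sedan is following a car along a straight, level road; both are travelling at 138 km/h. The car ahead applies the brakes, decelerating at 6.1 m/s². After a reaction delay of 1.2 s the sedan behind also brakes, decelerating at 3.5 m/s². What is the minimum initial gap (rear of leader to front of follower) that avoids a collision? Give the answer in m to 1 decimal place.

Minimum gap ≈ 135.5 m

138 km/h ÷ 3.6 = 38.3333 m/s.
Leader travels v²/(2a_L) = 1469.442 / 12.200 = 120.446 m before stopping.
Follower covers v·t_r = 38.3333 × 1.2 = 46.000 m while reacting, then v²/(2a_F) = 1469.442 / 7.000 = 209.920 m while braking, for a total of 46.000 + 209.920 = 255.920 m.
Since a_F ≤ a_L and the follower starts braking later, the follower is never slower than the leader, so the closest approach is when both have stopped.
Minimum gap = 255.920 − 120.446 = 135.474 m.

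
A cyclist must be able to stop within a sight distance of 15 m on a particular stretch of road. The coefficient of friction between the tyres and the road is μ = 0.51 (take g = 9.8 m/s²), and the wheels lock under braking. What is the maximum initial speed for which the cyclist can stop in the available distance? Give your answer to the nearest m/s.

a = μg = 0.51 × 9.8 = 4.998 m/s².
v²/(2a) = d ⇒ v = √(2 × 4.998 × 15) = √149.94 = 12.2450 m/s.

Maximum speed ≈ 12 m/s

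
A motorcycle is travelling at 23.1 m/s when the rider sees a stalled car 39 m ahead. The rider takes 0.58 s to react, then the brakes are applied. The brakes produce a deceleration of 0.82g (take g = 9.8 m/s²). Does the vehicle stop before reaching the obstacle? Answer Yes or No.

a = 0.82 × 9.8 = 8.036 m/s².
Reaction distance = 23.1000 × 0.58 = 13.398 m.
Braking distance = v²/(2a) = 533.610 / 16.072 = 33.201 m.
Total stopping distance = 13.398 + 33.201 = 46.599 m, vs 39 m available — it cannot stop in time and overshoots by 46.599 − 39 = 7.599 m.

No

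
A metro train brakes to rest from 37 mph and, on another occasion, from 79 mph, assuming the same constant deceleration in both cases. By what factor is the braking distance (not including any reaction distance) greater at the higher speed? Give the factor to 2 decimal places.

Factor ≈ 4.56

Braking distance d = v²/(2a), so with a fixed, d ∝ v².
Factor = (79/37)² = 2.1351² = 4.5587.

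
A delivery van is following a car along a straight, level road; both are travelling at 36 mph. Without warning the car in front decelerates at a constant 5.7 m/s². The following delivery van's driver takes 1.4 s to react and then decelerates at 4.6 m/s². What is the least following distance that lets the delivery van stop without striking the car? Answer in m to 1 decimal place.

Minimum gap ≈ 28.0 m

36 mph × 0.44704 = 16.0934 m/s.
Leader travels v²/(2a_L) = 258.998 / 11.400 = 22.719 m before stopping.
Follower covers v·t_r = 16.0934 × 1.4 = 22.531 m while reacting, then v²/(2a_F) = 258.998 / 9.200 = 28.152 m while braking, for a total of 22.531 + 28.152 = 50.683 m.
Since a_F ≤ a_L and the follower starts braking later, the follower is never slower than the leader, so the closest approach is when both have stopped.
Minimum gap = 50.683 − 22.719 = 27.964 m.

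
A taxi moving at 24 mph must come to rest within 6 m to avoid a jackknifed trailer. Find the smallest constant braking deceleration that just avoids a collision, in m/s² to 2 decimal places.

Required deceleration ≈ 9.59 m/s²

24 mph × 0.44704 = 10.7290 m/s.
v² = 2a·d ⇒ a = v²/(2d) = 10.7290² / (2 × 6.000) = 115.111 / 12.000 = 9.5926 m/s².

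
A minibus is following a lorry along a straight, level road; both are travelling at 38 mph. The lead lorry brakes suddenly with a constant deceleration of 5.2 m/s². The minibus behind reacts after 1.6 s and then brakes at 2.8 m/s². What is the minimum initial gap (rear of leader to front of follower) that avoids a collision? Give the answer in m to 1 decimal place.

Minimum gap ≈ 51.0 m

38 mph × 0.44704 = 16.9875 m/s.
Leader travels v²/(2a_L) = 288.575 / 10.400 = 27.748 m before stopping.
Follower covers v·t_r = 16.9875 × 1.6 = 27.180 m while reacting, then v²/(2a_F) = 288.575 / 5.600 = 51.531 m while braking, for a total of 27.180 + 51.531 = 78.711 m.
Since a_F ≤ a_L and the follower starts braking later, the follower is never slower than the leader, so the closest approach is when both have stopped.
Minimum gap = 78.711 − 27.748 = 50.963 m.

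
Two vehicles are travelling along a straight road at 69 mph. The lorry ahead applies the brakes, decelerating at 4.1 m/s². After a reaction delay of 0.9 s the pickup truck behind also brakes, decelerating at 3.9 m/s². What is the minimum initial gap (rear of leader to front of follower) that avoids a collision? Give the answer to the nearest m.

69 mph × 0.44704 = 30.8458 m/s.
Leader travels v²/(2a_L) = 951.463 / 8.200 = 116.032 m before stopping.
Follower covers v·t_r = 30.8458 × 0.9 = 27.761 m while reacting, then v²/(2a_F) = 951.463 / 7.800 = 121.982 m while braking, for a total of 27.761 + 121.982 = 149.743 m.
Since a_F ≤ a_L and the follower starts braking later, the follower is never slower than the leader, so the closest approach is when both have stopped.
Minimum gap = 149.743 − 116.032 = 33.711 m.

Minimum gap ≈ 34 m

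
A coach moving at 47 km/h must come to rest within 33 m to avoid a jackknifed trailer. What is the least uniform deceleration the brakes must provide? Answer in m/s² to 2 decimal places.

47 km/h ÷ 3.6 = 13.0556 m/s.
v² = 2a·d ⇒ a = v²/(2d) = 13.0556² / (2 × 33.000) = 170.449 / 66.000 = 2.5826 m/s².

Required deceleration ≈ 2.58 m/s²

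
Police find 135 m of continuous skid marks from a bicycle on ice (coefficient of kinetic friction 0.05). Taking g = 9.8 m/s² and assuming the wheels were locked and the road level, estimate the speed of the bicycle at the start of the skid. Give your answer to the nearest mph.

Deceleration a = μg = 0.05 × 9.8 = 0.490 m/s².
v = √(2a·d) = √(2 × 0.490 × 135) = √132.300 = 11.5022 m/s.
= 11.5022 ÷ 0.44704 = 25.730 mph.

Initial speed ≈ 26 mph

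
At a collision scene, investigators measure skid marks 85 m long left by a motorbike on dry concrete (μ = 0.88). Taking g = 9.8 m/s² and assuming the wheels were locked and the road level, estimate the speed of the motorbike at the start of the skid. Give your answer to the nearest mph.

Deceleration a = μg = 0.88 × 9.8 = 8.624 m/s².
v = √(2a·d) = √(2 × 8.624 × 85) = √1466.080 = 38.2894 m/s.
= 38.2894 ÷ 0.44704 = 85.651 mph.

Initial speed ≈ 86 mph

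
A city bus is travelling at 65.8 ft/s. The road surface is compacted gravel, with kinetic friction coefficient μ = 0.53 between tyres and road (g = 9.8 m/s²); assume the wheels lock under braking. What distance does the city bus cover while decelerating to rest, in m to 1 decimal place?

Braking distance ≈ 38.7 m

65.8 ft/s × 0.3048 = 20.0558 m/s.
a = μg = 0.53 × 9.8 = 5.194 m/s².
Braking distance = v²/(2a) = 20.0558² / (2 × 5.194) = 402.235 / 10.388 = 38.721 m.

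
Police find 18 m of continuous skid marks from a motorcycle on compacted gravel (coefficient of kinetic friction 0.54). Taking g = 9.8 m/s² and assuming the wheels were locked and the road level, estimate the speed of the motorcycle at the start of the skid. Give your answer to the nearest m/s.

Initial speed ≈ 14 m/s

Deceleration a = μg = 0.54 × 9.8 = 5.292 m/s².
v = √(2a·d) = √(2 × 5.292 × 18) = √190.512 = 13.8026 m/s.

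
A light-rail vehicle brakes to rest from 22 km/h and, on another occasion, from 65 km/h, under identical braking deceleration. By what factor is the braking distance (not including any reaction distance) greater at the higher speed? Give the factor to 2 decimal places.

Braking distance d = v²/(2a), so with a fixed, d ∝ v².
Factor = (65/22)² = 2.9545² = 8.7291.

Factor ≈ 8.73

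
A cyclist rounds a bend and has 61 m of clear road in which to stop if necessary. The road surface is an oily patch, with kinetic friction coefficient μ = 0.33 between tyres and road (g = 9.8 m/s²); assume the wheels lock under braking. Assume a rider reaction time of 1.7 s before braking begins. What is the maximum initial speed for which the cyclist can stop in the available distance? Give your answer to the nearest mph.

Maximum speed ≈ 34 mph

a = μg = 0.33 × 9.8 = 3.234 m/s².
Stopping distance: v·t_r + v²/(2a) = 61 with t_r = 1.7 s and a = 3.234 m/s².
So v² + 10.996 v − 394.55 = 0.
Positive root: v = −a·t_r + √((a·t_r)² + 2a·d) = −5.498 + √(30.228 + 394.55) = 15.1121 m/s.
15.1121 m/s ÷ 0.44704 = 33.805 mph.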